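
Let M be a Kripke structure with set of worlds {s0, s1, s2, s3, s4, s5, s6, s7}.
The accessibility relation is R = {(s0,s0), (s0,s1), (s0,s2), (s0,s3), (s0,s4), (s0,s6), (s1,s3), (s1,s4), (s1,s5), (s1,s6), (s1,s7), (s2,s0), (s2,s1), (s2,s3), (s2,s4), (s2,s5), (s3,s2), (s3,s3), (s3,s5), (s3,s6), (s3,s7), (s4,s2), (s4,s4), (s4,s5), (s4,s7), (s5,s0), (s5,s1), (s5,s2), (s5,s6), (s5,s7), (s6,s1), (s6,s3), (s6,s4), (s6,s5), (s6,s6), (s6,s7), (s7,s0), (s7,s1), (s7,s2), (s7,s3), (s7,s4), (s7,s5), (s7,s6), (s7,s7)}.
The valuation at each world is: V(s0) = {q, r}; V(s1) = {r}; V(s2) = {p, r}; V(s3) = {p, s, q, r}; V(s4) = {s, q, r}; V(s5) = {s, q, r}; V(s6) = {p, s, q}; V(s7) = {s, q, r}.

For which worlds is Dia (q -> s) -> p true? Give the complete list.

Let φ = Dia (q -> s) -> p. Evaluate φ at each world:
  s0 (successors {s0, s1, s2, s3, s4, s6}): φ is false.
  s1 (successors {s3, s4, s5, s6, s7}): φ is false.
  s2 (successors {s0, s1, s3, s4, s5}): φ is true.
  s3 (successors {s2, s3, s5, s6, s7}): φ is true.
  s4 (successors {s2, s4, s5, s7}): φ is false.
  s5 (successors {s0, s1, s2, s6, s7}): φ is false.
  s6 (successors {s1, s3, s4, s5, s6, s7}): φ is true.
  s7 (successors {s0, s1, s2, s3, s4, s5, s6, s7}): φ is false.
For instance, at s4:
  At s4: Dia (q -> s) is true, p is false, so Dia (q -> s) -> p is false.
    At s4: Dia (q -> s) requires q -> s at some successor in {s2, s4, s5, s7}.
      q -> s holds at s2, so Dia (q -> s) is true at s4.
Satisfying worlds: {s2, s3, s6}

s2, s3, s6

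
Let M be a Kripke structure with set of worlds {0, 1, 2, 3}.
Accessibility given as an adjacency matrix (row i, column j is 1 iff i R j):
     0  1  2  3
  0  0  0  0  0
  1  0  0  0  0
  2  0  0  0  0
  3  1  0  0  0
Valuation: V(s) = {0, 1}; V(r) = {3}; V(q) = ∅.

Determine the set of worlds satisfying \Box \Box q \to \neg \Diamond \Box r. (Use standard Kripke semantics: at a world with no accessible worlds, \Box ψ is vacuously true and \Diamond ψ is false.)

0, 1, 2

Recall that \Box ψ holds at a world iff ψ holds at every accessible world, and \Diamond ψ holds iff ψ holds at some accessible world.
Let φ = \Box \Box q \to \neg \Diamond \Box r. Evaluate φ at each world:
  0 (successors ∅): φ is true.
  1 (successors ∅): φ is true.
  2 (successors ∅): φ is true.
  3 (successors {0}): φ is false.
For instance, at 3:
  At 3: \Box \Box q is true, \neg \Diamond \Box r is false, so \Box \Box q \to \neg \Diamond \Box r is false.
    At 3: \Box \Box q requires \Box q at every successor {0}.
      At 0: \Box q is true.
    So \Box \Box q is true at 3.
    At 3: \Diamond \Box r is true, so \neg \Diamond \Box r is false.
      At 3: \Diamond \Box r requires \Box r at some successor in {0}.
        \Box r holds at 0, so \Diamond \Box r is true at 3.
Satisfying worlds: {0, 1, 2}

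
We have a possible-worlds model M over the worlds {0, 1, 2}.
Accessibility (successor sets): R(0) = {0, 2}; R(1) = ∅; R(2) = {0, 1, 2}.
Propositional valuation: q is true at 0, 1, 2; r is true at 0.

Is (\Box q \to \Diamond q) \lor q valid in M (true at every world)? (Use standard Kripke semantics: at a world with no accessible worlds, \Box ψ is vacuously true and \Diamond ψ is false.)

Recall that \Box ψ holds at a world iff ψ holds at every accessible world, and \Diamond ψ holds iff ψ holds at some accessible world.
Let φ = (\Box q \to \Diamond q) \lor q. Evaluate φ at each world:
  0 (successors {0, 2}): φ is true.
  1 (successors ∅): φ is true.
  2 (successors {0, 1, 2}): φ is true.
For instance, at 2:
  At 2: \Box q \to \Diamond q is true, q is true, so (\Box q \to \Diamond q) \lor q is true.
    At 2: \Box q is true, \Diamond q is true, so \Box q \to \Diamond q is true.
      At 2: \Box q requires q at every successor {0, 1, 2}.
        At 0: q is true.
        At 1: q is true.
        At 2: q is true.
      So \Box q is true at 2.
      At 2: \Diamond q requires q at some successor in {0, 1, 2}.
        q holds at 0, so \Diamond q is true at 2.

Yes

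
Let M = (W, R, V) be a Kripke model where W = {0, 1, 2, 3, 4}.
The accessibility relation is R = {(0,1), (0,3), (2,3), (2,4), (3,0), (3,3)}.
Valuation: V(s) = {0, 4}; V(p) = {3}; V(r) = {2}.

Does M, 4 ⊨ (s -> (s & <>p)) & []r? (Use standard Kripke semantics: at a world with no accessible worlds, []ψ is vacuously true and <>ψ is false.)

At 4: s -> (s & <>p) is false, []r is true, so (s -> (s & <>p)) & []r is false.
  At 4: s is true, s & <>p is false, so s -> (s & <>p) is false.
    At 4: s is true, <>p is false, so s & <>p is false.
      At 4: no accessible worlds, so <>p is false.
  At 4: no accessible worlds, so []r holds vacuously.

No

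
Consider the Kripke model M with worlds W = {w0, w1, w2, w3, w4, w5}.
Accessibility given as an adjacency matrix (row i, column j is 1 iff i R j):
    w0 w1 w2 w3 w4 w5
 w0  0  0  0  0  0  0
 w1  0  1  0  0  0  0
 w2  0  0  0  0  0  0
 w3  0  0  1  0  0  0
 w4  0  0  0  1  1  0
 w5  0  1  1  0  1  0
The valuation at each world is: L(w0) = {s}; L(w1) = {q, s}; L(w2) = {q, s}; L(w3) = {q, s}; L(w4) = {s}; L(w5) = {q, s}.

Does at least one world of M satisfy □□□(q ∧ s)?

Yes

Let φ = □□□(q ∧ s). Evaluate φ at each world:
  w0 (successors ∅): φ is true.
  w1 (successors {w1}): φ is true.
  w2 (successors ∅): φ is true.
  w3 (successors {w2}): φ is true.
  w4 (successors {w3, w4}): φ is false.
  w5 (successors {w1, w2, w4}): φ is false.
Detail at w0 (witness):
  At w0: no accessible worlds, so □□□(q ∧ s) holds vacuously.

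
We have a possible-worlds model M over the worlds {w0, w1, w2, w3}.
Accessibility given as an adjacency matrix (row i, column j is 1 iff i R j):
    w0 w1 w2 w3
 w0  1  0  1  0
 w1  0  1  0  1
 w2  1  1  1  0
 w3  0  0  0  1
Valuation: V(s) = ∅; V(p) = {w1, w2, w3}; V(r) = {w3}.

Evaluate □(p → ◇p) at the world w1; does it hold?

Recall that □ψ holds at a world iff ψ holds at every accessible world, and ◇ψ holds iff ψ holds at some accessible world.
At w1: □(p → ◇p) requires p → ◇p at every successor {w1, w3}.
    At w1: p is true, ◇p is true, so p → ◇p is true.
      At w1: ◇p requires p at some successor in {w1, w3}.
        p holds at w1, so ◇p is true at w1.
    At w3: p is true, ◇p is true, so p → ◇p is true.
      At w3: ◇p requires p at some successor in {w3}.
        p holds at w3, so ◇p is true at w3.
So □(p → ◇p) is true at w1.

Yes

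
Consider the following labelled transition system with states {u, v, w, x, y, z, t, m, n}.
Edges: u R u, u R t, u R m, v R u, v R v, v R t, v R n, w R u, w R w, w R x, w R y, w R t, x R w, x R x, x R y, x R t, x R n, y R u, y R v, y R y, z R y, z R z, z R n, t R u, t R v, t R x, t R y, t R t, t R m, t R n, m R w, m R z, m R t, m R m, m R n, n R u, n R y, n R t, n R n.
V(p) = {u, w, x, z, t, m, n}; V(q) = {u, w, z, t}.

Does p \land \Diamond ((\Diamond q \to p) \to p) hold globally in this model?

No

Let φ = p \land \Diamond ((\Diamond q \to p) \to p). Evaluate φ at each world:
  u (successors {u, t, m}): φ is true.
  v (successors {u, v, t, n}): φ is false.
  w (successors {u, w, x, y, t}): φ is true.
  x (successors {w, x, y, t, n}): φ is true.
  y (successors {u, v, y}): φ is false.
  z (successors {y, z, n}): φ is true.
  t (successors {u, v, x, y, t, m, n}): φ is true.
  m (successors {w, z, t, m, n}): φ is true.
  n (successors {u, y, t, n}): φ is true.
Detail at v (counterexample):
  At v: p is false, \Diamond ((\Diamond q \to p) \to p) is true, so p \land \Diamond ((\Diamond q \to p) \to p) is false.
    At v: \Diamond ((\Diamond q \to p) \to p) requires (\Diamond q \to p) \to p at some successor in {u, v, t, n}.
      (\Diamond q \to p) \to p holds at u, so \Diamond ((\Diamond q \to p) \to p) is true at v.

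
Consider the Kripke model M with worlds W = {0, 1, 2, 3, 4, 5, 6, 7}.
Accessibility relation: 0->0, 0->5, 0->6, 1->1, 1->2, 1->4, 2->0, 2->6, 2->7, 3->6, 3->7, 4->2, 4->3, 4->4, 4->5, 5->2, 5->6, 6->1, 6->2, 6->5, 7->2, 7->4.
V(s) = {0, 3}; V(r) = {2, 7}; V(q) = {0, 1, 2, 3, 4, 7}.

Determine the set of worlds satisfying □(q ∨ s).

Let φ = □(q ∨ s). Evaluate φ at each world:
  0 (successors {0, 5, 6}): φ is false.
  1 (successors {1, 2, 4}): φ is true.
  2 (successors {0, 6, 7}): φ is false.
  3 (successors {6, 7}): φ is false.
  4 (successors {2, 3, 4, 5}): φ is false.
  5 (successors {2, 6}): φ is false.
  6 (successors {1, 2, 5}): φ is false.
  7 (successors {2, 4}): φ is true.
For instance, at 6:
  At 6: □(q ∨ s) requires q ∨ s at every successor {1, 2, 5}.
    q ∨ s fails at 5, so □(q ∨ s) is false at 6.
Satisfying worlds: {1, 7}

1, 7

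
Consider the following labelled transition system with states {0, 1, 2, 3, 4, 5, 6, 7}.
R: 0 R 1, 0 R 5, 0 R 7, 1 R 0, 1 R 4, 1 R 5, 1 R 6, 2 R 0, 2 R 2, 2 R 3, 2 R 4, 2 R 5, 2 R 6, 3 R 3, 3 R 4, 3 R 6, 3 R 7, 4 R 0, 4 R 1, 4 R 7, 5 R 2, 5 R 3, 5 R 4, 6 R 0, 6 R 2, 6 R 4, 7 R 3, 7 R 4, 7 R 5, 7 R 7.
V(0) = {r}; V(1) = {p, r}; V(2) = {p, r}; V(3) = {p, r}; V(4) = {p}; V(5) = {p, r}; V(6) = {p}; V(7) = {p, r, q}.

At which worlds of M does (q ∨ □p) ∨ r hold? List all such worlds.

0, 1, 2, 3, 5, 7

Let φ = (q ∨ □p) ∨ r. Evaluate φ at each world:
  0 (successors {1, 5, 7}): φ is true.
  1 (successors {0, 4, 5, 6}): φ is true.
  2 (successors {0, 2, 3, 4, 5, 6}): φ is true.
  3 (successors {3, 4, 6, 7}): φ is true.
  4 (successors {0, 1, 7}): φ is false.
  5 (successors {2, 3, 4}): φ is true.
  6 (successors {0, 2, 4}): φ is false.
  7 (successors {3, 4, 5, 7}): φ is true.
For instance, at 2:
  At 2: q ∨ □p is false, r is true, so (q ∨ □p) ∨ r is true.
    At 2: q is false, □p is false, so q ∨ □p is false.
      At 2: □p requires p at every successor {0, 2, 3, 4, 5, 6}.
        p fails at 0, so □p is false at 2.
Satisfying worlds: {0, 1, 2, 3, 5, 7}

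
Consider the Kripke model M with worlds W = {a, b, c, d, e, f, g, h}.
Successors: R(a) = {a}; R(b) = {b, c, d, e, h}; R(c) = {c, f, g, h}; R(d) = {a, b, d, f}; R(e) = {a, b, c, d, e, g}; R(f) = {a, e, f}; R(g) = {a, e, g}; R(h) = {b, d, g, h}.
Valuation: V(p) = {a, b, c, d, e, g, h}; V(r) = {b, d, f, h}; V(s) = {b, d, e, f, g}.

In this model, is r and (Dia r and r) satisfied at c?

Recall that Dia ψ holds at a world iff ψ holds at some accessible world.
At c: r is false, Dia r and r is false, so r and (Dia r and r) is false.
  At c: Dia r is true, r is false, so Dia r and r is false.
    At c: Dia r requires r at some successor in {c, f, g, h}.
      r holds at f, so Dia r is true at c.

No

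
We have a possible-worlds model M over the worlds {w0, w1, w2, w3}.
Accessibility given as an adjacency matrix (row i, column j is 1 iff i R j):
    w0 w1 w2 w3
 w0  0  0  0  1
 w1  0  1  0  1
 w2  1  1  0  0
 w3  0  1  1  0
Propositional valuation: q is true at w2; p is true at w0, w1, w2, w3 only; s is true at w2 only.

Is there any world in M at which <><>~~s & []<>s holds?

Let φ = <><>~~s & []<>s. Evaluate φ at each world:
  w0 (successors {w3}): φ is true.
  w1 (successors {w1, w3}): φ is false.
  w2 (successors {w0, w1}): φ is false.
  w3 (successors {w1, w2}): φ is false.
Detail at w0 (witness):
  At w0: <><>~~s is true, []<>s is true, so <><>~~s & []<>s is true.
    At w0: <><>~~s requires <>~~s at some successor in {w3}.
      <>~~s holds at w3, so <><>~~s is true at w0.
    At w0: []<>s requires <>s at every successor {w3}.
      At w3: <>s is true.
    So []<>s is true at w0.

Yes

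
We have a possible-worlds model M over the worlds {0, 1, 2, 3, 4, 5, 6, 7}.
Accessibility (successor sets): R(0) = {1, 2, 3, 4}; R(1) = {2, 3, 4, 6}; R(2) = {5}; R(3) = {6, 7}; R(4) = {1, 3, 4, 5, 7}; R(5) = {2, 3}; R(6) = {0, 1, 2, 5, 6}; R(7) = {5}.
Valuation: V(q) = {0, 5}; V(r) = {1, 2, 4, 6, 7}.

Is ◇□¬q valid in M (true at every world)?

No

Let φ = ◇□¬q. Evaluate φ at each world:
  0 (successors {1, 2, 3, 4}): φ is true.
  1 (successors {2, 3, 4, 6}): φ is true.
  2 (successors {5}): φ is true.
  3 (successors {6, 7}): φ is false.
  4 (successors {1, 3, 4, 5, 7}): φ is true.
  5 (successors {2, 3}): φ is true.
  6 (successors {0, 1, 2, 5, 6}): φ is true.
  7 (successors {5}): φ is true.
Detail at 3 (counterexample):
  At 3: ◇□¬q requires □¬q at some successor in {6, 7}.
    At 6: □¬q is false.
    At 7: □¬q is false.
  So ◇□¬q is false at 3.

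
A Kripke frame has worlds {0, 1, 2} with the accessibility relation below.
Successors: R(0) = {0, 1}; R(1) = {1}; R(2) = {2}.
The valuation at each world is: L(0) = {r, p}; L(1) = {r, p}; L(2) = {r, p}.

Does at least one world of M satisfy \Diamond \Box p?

Yes

Recall that \Box ψ holds at a world iff ψ holds at every accessible world, and \Diamond ψ holds iff ψ holds at some accessible world.
Let φ = \Diamond \Box p. Evaluate φ at each world:
  0 (successors {0, 1}): φ is true.
  1 (successors {1}): φ is true.
  2 (successors {2}): φ is true.
Detail at 0 (witness):
  At 0: \Diamond \Box p requires \Box p at some successor in {0, 1}.
    \Box p holds at 0, so \Diamond \Box p is true at 0.
      At 0: \Box p requires p at every successor {0, 1}.
        At 0: p is true.
        At 1: p is true.
      So \Box p is true at 0.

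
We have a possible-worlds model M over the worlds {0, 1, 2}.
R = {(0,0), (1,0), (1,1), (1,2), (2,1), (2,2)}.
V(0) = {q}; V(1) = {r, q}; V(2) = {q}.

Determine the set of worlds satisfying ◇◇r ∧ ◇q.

1, 2

Let φ = ◇◇r ∧ ◇q. Evaluate φ at each world:
  0 (successors {0}): φ is false.
  1 (successors {0, 1, 2}): φ is true.
  2 (successors {1, 2}): φ is true.
For instance, at 0:
  At 0: ◇◇r is false, ◇q is true, so ◇◇r ∧ ◇q is false.
    At 0: ◇◇r requires ◇r at some successor in {0}.
      At 0: ◇r is false.
    So ◇◇r is false at 0.
    At 0: ◇q requires q at some successor in {0}.
      q holds at 0, so ◇q is true at 0.
Satisfying worlds: {1, 2}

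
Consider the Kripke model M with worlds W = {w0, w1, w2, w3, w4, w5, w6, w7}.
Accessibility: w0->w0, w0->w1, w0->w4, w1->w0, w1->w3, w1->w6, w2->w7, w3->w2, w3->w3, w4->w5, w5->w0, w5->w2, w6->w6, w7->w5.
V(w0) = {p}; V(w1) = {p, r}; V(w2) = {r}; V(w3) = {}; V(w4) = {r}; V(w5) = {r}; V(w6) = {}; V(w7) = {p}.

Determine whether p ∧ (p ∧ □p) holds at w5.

No

At w5: p is false, p ∧ □p is false, so p ∧ (p ∧ □p) is false.
  At w5: p is false, □p is false, so p ∧ □p is false.
    At w5: □p requires p at every successor {w0, w2}.
      p fails at w2, so □p is false at w5.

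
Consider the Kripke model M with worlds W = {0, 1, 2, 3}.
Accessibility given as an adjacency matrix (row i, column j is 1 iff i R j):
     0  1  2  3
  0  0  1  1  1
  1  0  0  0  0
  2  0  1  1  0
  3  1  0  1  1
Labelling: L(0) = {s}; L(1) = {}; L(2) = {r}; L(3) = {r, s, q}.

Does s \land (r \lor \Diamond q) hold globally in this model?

Let φ = s \land (r \lor \Diamond q). Evaluate φ at each world:
  0 (successors {1, 2, 3}): φ is true.
  1 (successors ∅): φ is false.
  2 (successors {1, 2}): φ is false.
  3 (successors {0, 2, 3}): φ is true.
Detail at 1 (counterexample):
  At 1: s is false, r \lor \Diamond q is false, so s \land (r \lor \Diamond q) is false.
    At 1: r is false, \Diamond q is false, so r \lor \Diamond q is false.
      At 1: no accessible worlds, so \Diamond q is false.

No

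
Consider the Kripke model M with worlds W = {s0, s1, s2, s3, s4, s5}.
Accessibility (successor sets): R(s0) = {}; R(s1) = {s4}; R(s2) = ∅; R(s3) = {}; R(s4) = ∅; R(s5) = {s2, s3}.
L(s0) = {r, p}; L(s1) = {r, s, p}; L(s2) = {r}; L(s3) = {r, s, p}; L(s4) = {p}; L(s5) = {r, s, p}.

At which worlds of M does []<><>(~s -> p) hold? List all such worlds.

s0, s2, s3, s4

Let φ = []<><>(~s -> p). Evaluate φ at each world:
  s0 (successors ∅): φ is true.
  s1 (successors {s4}): φ is false.
  s2 (successors ∅): φ is true.
  s3 (successors ∅): φ is true.
  s4 (successors ∅): φ is true.
  s5 (successors {s2, s3}): φ is false.
For instance, at s5:
  At s5: []<><>(~s -> p) requires <><>(~s -> p) at every successor {s2, s3}.
    <><>(~s -> p) fails at s2, so []<><>(~s -> p) is false at s5.
      At s2: no accessible worlds, so <><>(~s -> p) is false.
Satisfying worlds: {s0, s2, s3, s4}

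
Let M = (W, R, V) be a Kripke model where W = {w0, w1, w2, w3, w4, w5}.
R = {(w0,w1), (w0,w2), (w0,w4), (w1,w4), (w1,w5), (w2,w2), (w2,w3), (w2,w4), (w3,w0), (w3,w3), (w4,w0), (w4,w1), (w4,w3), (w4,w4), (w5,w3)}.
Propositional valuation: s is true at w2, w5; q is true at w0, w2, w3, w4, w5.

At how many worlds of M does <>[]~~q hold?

6

Let φ = <>[]~~q. Evaluate φ at each world:
  w0 (successors {w1, w2, w4}): φ is true.
  w1 (successors {w4, w5}): φ is true.
  w2 (successors {w2, w3, w4}): φ is true.
  w3 (successors {w0, w3}): φ is true.
  w4 (successors {w0, w1, w3, w4}): φ is true.
  w5 (successors {w3}): φ is true.
For instance, at w3:
  At w3: <>[]~~q requires []~~q at some successor in {w0, w3}.
    []~~q holds at w3, so <>[]~~q is true at w3.
      At w3: []~~q requires ~~q at every successor {w0, w3}.
        At w0: ~~q is true.
        At w3: ~~q is true.
      So []~~q is true at w3.
Satisfying worlds: {w0, w1, w2, w3, w4, w5}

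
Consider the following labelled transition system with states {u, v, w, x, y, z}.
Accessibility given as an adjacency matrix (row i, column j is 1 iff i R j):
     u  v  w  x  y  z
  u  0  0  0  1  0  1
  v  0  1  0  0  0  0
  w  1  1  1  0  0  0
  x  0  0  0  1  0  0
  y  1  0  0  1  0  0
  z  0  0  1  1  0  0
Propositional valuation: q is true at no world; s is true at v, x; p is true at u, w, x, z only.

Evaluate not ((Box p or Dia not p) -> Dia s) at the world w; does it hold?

At w: (Box p or Dia not p) -> Dia s is true, so not ((Box p or Dia not p) -> Dia s) is false.
  At w: Box p or Dia not p is true, Dia s is true, so (Box p or Dia not p) -> Dia s is true.
    At w: Box p is false, Dia not p is true, so Box p or Dia not p is true.
      At w: Box p requires p at every successor {u, v, w}.
        p fails at v, so Box p is false at w.
      At w: Dia not p requires not p at some successor in {u, v, w}.
        not p holds at v, so Dia not p is true at w.
    At w: Dia s requires s at some successor in {u, v, w}.
      s holds at v, so Dia s is true at w.

No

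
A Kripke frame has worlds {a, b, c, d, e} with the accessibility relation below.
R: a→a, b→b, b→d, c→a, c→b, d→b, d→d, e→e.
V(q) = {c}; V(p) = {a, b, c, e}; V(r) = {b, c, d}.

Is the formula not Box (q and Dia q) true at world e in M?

Yes

At e: Box (q and Dia q) is false, so not Box (q and Dia q) is true.
  At e: Box (q and Dia q) requires q and Dia q at every successor {e}.
    q and Dia q fails at e, so Box (q and Dia q) is false at e.
      At e: q is false, Dia q is false, so q and Dia q is false.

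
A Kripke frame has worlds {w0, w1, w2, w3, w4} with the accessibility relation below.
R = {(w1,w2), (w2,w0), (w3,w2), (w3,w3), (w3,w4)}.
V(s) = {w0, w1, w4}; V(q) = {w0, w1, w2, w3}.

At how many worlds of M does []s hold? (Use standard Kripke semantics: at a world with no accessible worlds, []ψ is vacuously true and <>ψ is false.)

3

Recall that []ψ holds at a world iff ψ holds at every accessible world, and <>ψ holds iff ψ holds at some accessible world.
Let φ = []s. Evaluate φ at each world:
  w0 (successors ∅): φ is true.
  w1 (successors {w2}): φ is false.
  w2 (successors {w0}): φ is true.
  w3 (successors {w2, w3, w4}): φ is false.
  w4 (successors ∅): φ is true.
For instance, at w3:
  At w3: []s requires s at every successor {w2, w3, w4}.
    s fails at w2, so []s is false at w3.
Satisfying worlds: {w0, w2, w4}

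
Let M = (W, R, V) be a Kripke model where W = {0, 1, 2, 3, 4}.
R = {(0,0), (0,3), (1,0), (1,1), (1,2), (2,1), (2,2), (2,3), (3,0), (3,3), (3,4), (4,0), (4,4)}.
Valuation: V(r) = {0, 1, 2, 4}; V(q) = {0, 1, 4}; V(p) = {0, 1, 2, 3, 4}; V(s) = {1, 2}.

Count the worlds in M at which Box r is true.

2

Recall that Box ψ holds at a world iff ψ holds at every accessible world, and Dia ψ holds iff ψ holds at some accessible world.
Let φ = Box r. Evaluate φ at each world:
  0 (successors {0, 3}): φ is false.
  1 (successors {0, 1, 2}): φ is true.
  2 (successors {1, 2, 3}): φ is false.
  3 (successors {0, 3, 4}): φ is false.
  4 (successors {0, 4}): φ is true.
For instance, at 1:
  At 1: Box r requires r at every successor {0, 1, 2}.
    At 0: r is true.
    At 1: r is true.
    At 2: r is true.
  So Box r is true at 1.
Satisfying worlds: {1, 4}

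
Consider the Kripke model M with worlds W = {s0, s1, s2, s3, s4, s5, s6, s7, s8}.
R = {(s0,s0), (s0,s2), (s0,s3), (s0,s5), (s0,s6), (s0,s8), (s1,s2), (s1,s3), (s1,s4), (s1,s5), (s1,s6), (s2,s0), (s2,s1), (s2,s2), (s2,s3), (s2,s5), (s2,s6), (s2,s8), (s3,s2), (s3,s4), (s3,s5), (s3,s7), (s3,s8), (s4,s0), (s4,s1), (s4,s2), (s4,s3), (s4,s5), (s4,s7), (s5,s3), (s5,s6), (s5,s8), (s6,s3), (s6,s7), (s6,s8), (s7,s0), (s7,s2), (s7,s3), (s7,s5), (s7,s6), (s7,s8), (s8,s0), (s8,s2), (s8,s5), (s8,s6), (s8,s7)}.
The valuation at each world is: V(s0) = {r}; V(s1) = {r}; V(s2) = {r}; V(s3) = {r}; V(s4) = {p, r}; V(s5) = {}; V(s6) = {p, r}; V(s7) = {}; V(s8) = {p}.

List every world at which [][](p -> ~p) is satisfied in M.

none

Let φ = [][](p -> ~p). Evaluate φ at each world:
  s0 (successors {s0, s2, s3, s5, s6, s8}): φ is false.
  s1 (successors {s2, s3, s4, s5, s6}): φ is false.
  s2 (successors {s0, s1, s2, s3, s5, s6, s8}): φ is false.
  s3 (successors {s2, s4, s5, s7, s8}): φ is false.
  s4 (successors {s0, s1, s2, s3, s5, s7}): φ is false.
  s5 (successors {s3, s6, s8}): φ is false.
  s6 (successors {s3, s7, s8}): φ is false.
  s7 (successors {s0, s2, s3, s5, s6, s8}): φ is false.
  s8 (successors {s0, s2, s5, s6, s7}): φ is false.
For instance, at s7:
  At s7: [][](p -> ~p) requires [](p -> ~p) at every successor {s0, s2, s3, s5, s6, s8}.
    [](p -> ~p) fails at s0, so [][](p -> ~p) is false at s7.
      At s0: [](p -> ~p) requires p -> ~p at every successor {s0, s2, s3, s5, s6, s8}.
        p -> ~p fails at s6, so [](p -> ~p) is false at s0.
Satisfying worlds: none.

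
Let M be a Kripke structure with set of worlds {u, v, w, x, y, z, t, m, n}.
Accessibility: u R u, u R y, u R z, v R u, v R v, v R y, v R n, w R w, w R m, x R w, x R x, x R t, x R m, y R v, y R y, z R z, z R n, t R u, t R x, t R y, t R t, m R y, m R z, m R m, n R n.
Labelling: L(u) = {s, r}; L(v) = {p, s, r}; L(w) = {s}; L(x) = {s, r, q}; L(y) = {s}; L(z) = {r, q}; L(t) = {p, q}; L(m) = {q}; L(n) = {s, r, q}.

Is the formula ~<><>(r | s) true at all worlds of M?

No

Let φ = ~<><>(r | s). Evaluate φ at each world:
  u (successors {u, y, z}): φ is false.
  v (successors {u, v, y, n}): φ is false.
  w (successors {w, m}): φ is false.
  x (successors {w, x, t, m}): φ is false.
  y (successors {v, y}): φ is false.
  z (successors {z, n}): φ is false.
  t (successors {u, x, y, t}): φ is false.
  m (successors {y, z, m}): φ is false.
  n (successors {n}): φ is false.
Detail at u (counterexample):
  At u: <><>(r | s) is true, so ~<><>(r | s) is false.
    At u: <><>(r | s) requires <>(r | s) at some successor in {u, y, z}.
      <>(r | s) holds at u, so <><>(r | s) is true at u.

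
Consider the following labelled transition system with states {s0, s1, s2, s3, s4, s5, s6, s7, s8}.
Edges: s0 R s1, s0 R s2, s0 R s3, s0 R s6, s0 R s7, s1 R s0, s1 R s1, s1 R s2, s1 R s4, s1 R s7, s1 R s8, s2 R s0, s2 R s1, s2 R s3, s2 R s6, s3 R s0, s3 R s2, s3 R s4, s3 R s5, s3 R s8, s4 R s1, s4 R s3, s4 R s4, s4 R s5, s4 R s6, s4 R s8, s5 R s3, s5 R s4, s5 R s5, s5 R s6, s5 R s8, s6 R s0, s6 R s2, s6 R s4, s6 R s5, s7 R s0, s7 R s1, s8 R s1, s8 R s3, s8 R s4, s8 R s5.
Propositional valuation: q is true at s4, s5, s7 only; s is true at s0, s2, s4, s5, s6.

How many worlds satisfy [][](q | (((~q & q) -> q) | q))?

Recall that []ψ holds at a world iff ψ holds at every accessible world, and <>ψ holds iff ψ holds at some accessible world.
Let φ = [][](q | (((~q & q) -> q) | q)). Evaluate φ at each world:
  s0 (successors {s1, s2, s3, s6, s7}): φ is true.
  s1 (successors {s0, s1, s2, s4, s7, s8}): φ is true.
  s2 (successors {s0, s1, s3, s6}): φ is true.
  s3 (successors {s0, s2, s4, s5, s8}): φ is true.
  s4 (successors {s1, s3, s4, s5, s6, s8}): φ is true.
  s5 (successors {s3, s4, s5, s6, s8}): φ is true.
  s6 (successors {s0, s2, s4, s5}): φ is true.
  s7 (successors {s0, s1}): φ is true.
  s8 (successors {s1, s3, s4, s5}): φ is true.
For instance, at s8:
  At s8: [][](q | (((~q & q) -> q) | q)) requires [](q | (((~q & q) -> q) | q)) at every successor {s1, s3, s4, s5}.
    At s1: [](q | (((~q & q) -> q) | q)) is true.
    At s3: [](q | (((~q & q) -> q) | q)) is true.
    At s4: [](q | (((~q & q) -> q) | q)) is true.
    At s5: [](q | (((~q & q) -> q) | q)) is true.
  So [][](q | (((~q & q) -> q) | q)) is true at s8.
Satisfying worlds: {s0, s1, s2, s3, s4, s5, s6, s7, s8}

9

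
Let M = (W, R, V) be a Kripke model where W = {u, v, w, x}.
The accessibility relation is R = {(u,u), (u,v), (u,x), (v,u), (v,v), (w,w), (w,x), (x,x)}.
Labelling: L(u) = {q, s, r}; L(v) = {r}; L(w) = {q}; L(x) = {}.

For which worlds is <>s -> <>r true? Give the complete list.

u, v, w, x

Let φ = <>s -> <>r. Evaluate φ at each world:
  u (successors {u, v, x}): φ is true.
  v (successors {u, v}): φ is true.
  w (successors {w, x}): φ is true.
  x (successors {x}): φ is true.
For instance, at v:
  At v: <>s is true, <>r is true, so <>s -> <>r is true.
    At v: <>s requires s at some successor in {u, v}.
      s holds at u, so <>s is true at v.
    At v: <>r requires r at some successor in {u, v}.
      r holds at u, so <>r is true at v.
Satisfying worlds: {u, v, w, x}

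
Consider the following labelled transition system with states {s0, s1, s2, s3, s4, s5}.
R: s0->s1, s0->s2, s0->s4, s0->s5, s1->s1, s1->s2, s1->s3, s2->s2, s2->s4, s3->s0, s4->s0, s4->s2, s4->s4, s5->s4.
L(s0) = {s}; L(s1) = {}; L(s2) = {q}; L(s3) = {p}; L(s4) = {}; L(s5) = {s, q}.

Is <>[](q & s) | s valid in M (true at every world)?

No

Let φ = <>[](q & s) | s. Evaluate φ at each world:
  s0 (successors {s1, s2, s4, s5}): φ is true.
  s1 (successors {s1, s2, s3}): φ is false.
  s2 (successors {s2, s4}): φ is false.
  s3 (successors {s0}): φ is false.
  s4 (successors {s0, s2, s4}): φ is false.
  s5 (successors {s4}): φ is true.
Detail at s1 (counterexample):
  At s1: <>[](q & s) is false, s is false, so <>[](q & s) | s is false.
    At s1: <>[](q & s) requires [](q & s) at some successor in {s1, s2, s3}.
      At s1: [](q & s) is false.
      At s2: [](q & s) is false.
      At s3: [](q & s) is false.
    So <>[](q & s) is false at s1.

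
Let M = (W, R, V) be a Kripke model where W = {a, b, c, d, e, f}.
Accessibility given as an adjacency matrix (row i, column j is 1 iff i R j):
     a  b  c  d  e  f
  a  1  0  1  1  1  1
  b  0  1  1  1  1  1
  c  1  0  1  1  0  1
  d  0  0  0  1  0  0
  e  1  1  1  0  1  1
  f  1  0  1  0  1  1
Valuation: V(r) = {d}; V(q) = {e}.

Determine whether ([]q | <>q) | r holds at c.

No

Recall that []ψ holds at a world iff ψ holds at every accessible world, and <>ψ holds iff ψ holds at some accessible world.
At c: []q | <>q is false, r is false, so ([]q | <>q) | r is false.
  At c: []q is false, <>q is false, so []q | <>q is false.
    At c: []q requires q at every successor {a, c, d, f}.
      q fails at a, so []q is false at c.
    At c: <>q requires q at some successor in {a, c, d, f}.
      At a: q is false.
      At c: q is false.
      At d: q is false.
      At f: q is false.
    So <>q is false at c.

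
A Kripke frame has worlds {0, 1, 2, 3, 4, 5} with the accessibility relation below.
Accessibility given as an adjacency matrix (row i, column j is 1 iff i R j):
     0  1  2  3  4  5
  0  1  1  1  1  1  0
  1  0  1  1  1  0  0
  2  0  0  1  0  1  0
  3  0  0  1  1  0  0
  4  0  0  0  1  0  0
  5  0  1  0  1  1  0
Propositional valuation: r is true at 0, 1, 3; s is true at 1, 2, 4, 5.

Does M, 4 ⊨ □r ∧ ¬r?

Yes

At 4: □r is true, ¬r is true, so □r ∧ ¬r is true.
  At 4: □r requires r at every successor {3}.
    At 3: r is true.
  So □r is true at 4.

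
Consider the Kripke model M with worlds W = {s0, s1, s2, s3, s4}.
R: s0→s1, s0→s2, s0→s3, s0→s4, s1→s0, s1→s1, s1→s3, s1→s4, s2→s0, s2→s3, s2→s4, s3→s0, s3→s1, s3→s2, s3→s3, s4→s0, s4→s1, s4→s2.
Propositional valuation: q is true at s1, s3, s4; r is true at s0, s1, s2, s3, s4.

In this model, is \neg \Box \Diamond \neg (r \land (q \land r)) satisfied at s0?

No

At s0: \Box \Diamond \neg (r \land (q \land r)) is true, so \neg \Box \Diamond \neg (r \land (q \land r)) is false.
  At s0: \Box \Diamond \neg (r \land (q \land r)) requires \Diamond \neg (r \land (q \land r)) at every successor {s1, s2, s3, s4}.
    At s1: \Diamond \neg (r \land (q \land r)) is true.
    At s2: \Diamond \neg (r \land (q \land r)) is true.
    At s3: \Diamond \neg (r \land (q \land r)) is true.
    At s4: \Diamond \neg (r \land (q \land r)) is true.
  So \Box \Diamond \neg (r \land (q \land r)) is true at s0.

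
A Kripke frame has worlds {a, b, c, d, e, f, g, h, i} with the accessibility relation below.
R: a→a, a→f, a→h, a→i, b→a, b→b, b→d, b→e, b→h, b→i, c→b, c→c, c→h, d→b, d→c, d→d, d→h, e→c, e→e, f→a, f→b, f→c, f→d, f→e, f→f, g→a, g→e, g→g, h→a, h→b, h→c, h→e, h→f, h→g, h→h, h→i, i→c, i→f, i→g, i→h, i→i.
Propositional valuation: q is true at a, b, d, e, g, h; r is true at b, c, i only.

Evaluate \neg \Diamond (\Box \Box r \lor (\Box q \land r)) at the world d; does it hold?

Recall that \Box ψ holds at a world iff ψ holds at every accessible world, and \Diamond ψ holds iff ψ holds at some accessible world.
At d: \Diamond (\Box \Box r \lor (\Box q \land r)) is false, so \neg \Diamond (\Box \Box r \lor (\Box q \land r)) is true.
  At d: \Diamond (\Box \Box r \lor (\Box q \land r)) requires \Box \Box r \lor (\Box q \land r) at some successor in {b, c, d, h}.
    At b: \Box \Box r \lor (\Box q \land r) is false.
    At c: \Box \Box r \lor (\Box q \land r) is false.
    At d: \Box \Box r \lor (\Box q \land r) is false.
    At h: \Box \Box r \lor (\Box q \land r) is false.
  So \Diamond (\Box \Box r \lor (\Box q \land r)) is false at d.

Yes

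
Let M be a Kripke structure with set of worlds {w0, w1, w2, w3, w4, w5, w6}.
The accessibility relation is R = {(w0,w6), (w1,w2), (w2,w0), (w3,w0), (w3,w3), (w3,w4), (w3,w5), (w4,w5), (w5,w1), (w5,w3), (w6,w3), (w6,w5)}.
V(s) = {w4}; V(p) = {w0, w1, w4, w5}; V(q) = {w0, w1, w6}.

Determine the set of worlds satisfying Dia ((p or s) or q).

w0, w2, w3, w4, w5, w6

Let φ = Dia ((p or s) or q). Evaluate φ at each world:
  w0 (successors {w6}): φ is true.
  w1 (successors {w2}): φ is false.
  w2 (successors {w0}): φ is true.
  w3 (successors {w0, w3, w4, w5}): φ is true.
  w4 (successors {w5}): φ is true.
  w5 (successors {w1, w3}): φ is true.
  w6 (successors {w3, w5}): φ is true.
For instance, at w5:
  At w5: Dia ((p or s) or q) requires (p or s) or q at some successor in {w1, w3}.
    (p or s) or q holds at w1, so Dia ((p or s) or q) is true at w5.
Satisfying worlds: {w0, w2, w3, w4, w5, w6}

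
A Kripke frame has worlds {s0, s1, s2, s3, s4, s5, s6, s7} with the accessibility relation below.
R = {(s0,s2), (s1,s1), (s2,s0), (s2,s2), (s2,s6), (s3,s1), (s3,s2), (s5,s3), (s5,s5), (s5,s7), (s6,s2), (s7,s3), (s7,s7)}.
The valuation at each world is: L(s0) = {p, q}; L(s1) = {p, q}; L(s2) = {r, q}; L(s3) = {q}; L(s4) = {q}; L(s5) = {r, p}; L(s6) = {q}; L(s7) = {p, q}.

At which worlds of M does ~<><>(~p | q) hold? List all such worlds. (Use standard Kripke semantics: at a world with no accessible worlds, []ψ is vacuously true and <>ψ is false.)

s4

Let φ = ~<><>(~p | q). Evaluate φ at each world:
  s0 (successors {s2}): φ is false.
  s1 (successors {s1}): φ is false.
  s2 (successors {s0, s2, s6}): φ is false.
  s3 (successors {s1, s2}): φ is false.
  s4 (successors ∅): φ is true.
  s5 (successors {s3, s5, s7}): φ is false.
  s6 (successors {s2}): φ is false.
  s7 (successors {s3, s7}): φ is false.
For instance, at s2:
  At s2: <><>(~p | q) is true, so ~<><>(~p | q) is false.
    At s2: <><>(~p | q) requires <>(~p | q) at some successor in {s0, s2, s6}.
      <>(~p | q) holds at s0, so <><>(~p | q) is true at s2.
Satisfying worlds: {s4}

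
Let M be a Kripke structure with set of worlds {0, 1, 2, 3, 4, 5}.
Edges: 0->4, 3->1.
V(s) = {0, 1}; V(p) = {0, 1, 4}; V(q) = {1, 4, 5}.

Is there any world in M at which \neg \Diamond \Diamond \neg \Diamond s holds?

Recall that \Diamond ψ holds at a world iff ψ holds at some accessible world.
Let φ = \neg \Diamond \Diamond \neg \Diamond s. Evaluate φ at each world:
  0 (successors {4}): φ is true.
  1 (successors ∅): φ is true.
  2 (successors ∅): φ is true.
  3 (successors {1}): φ is true.
  4 (successors ∅): φ is true.
  5 (successors ∅): φ is true.
Detail at 0 (witness):
  At 0: \Diamond \Diamond \neg \Diamond s is false, so \neg \Diamond \Diamond \neg \Diamond s is true.
    At 0: \Diamond \Diamond \neg \Diamond s requires \Diamond \neg \Diamond s at some successor in {4}.
      At 4: \Diamond \neg \Diamond s is false.
    So \Diamond \Diamond \neg \Diamond s is false at 0.

Yes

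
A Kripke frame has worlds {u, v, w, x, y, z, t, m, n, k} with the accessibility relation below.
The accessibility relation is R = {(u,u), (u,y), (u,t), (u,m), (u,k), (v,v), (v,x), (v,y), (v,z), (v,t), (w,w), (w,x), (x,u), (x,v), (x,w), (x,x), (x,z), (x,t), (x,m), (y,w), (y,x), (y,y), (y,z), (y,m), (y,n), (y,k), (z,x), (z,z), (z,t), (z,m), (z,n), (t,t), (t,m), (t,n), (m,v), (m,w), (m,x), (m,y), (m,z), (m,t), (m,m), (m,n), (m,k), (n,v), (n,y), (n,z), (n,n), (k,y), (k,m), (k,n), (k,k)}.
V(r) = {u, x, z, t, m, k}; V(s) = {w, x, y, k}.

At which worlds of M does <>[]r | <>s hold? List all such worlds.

Let φ = <>[]r | <>s. Evaluate φ at each world:
  u (successors {u, y, t, m, k}): φ is true.
  v (successors {v, x, y, z, t}): φ is true.
  w (successors {w, x}): φ is true.
  x (successors {u, v, w, x, z, t, m}): φ is true.
  y (successors {w, x, y, z, m, n, k}): φ is true.
  z (successors {x, z, t, m, n}): φ is true.
  t (successors {t, m, n}): φ is false.
  m (successors {v, w, x, y, z, t, m, n, k}): φ is true.
  n (successors {v, y, z, n}): φ is true.
  k (successors {y, m, n, k}): φ is true.
For instance, at z:
  At z: <>[]r is false, <>s is true, so <>[]r | <>s is true.
    At z: <>[]r requires []r at some successor in {x, z, t, m, n}.
      At x: []r is false.
      At z: []r is false.
      At t: []r is false.
      At m: []r is false.
      At n: []r is false.
    So <>[]r is false at z.
    At z: <>s requires s at some successor in {x, z, t, m, n}.
      s holds at x, so <>s is true at z.
Satisfying worlds: {u, v, w, x, y, z, m, n, k}

u, v, w, x, y, z, m, n, k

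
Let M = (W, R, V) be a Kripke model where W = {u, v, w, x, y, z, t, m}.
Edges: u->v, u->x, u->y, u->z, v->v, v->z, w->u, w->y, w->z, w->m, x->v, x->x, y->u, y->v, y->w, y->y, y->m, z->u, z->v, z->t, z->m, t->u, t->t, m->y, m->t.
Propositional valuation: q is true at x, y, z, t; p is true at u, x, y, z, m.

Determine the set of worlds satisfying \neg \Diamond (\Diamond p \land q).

none

Let φ = \neg \Diamond (\Diamond p \land q). Evaluate φ at each world:
  u (successors {v, x, y, z}): φ is false.
  v (successors {v, z}): φ is false.
  w (successors {u, y, z, m}): φ is false.
  x (successors {v, x}): φ is false.
  y (successors {u, v, w, y, m}): φ is false.
  z (successors {u, v, t, m}): φ is false.
  t (successors {u, t}): φ is false.
  m (successors {y, t}): φ is false.
For instance, at t:
  At t: \Diamond (\Diamond p \land q) is true, so \neg \Diamond (\Diamond p \land q) is false.
    At t: \Diamond (\Diamond p \land q) requires \Diamond p \land q at some successor in {u, t}.
      \Diamond p \land q holds at t, so \Diamond (\Diamond p \land q) is true at t.
Satisfying worlds: none.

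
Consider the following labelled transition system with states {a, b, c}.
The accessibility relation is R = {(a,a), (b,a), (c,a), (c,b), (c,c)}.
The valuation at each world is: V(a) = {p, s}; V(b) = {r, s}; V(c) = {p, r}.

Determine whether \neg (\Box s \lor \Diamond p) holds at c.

At c: \Box s \lor \Diamond p is true, so \neg (\Box s \lor \Diamond p) is false.
  At c: \Box s is false, \Diamond p is true, so \Box s \lor \Diamond p is true.
    At c: \Box s requires s at every successor {a, b, c}.
      s fails at c, so \Box s is false at c.
    At c: \Diamond p requires p at some successor in {a, b, c}.
      p holds at a, so \Diamond p is true at c.

No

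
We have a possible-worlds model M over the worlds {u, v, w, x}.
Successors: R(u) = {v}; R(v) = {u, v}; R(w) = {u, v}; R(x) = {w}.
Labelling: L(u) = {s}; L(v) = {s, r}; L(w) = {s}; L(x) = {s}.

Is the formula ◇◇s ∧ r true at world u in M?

No

Recall that ◇ψ holds at a world iff ψ holds at some accessible world.
At u: ◇◇s is true, r is false, so ◇◇s ∧ r is false.
  At u: ◇◇s requires ◇s at some successor in {v}.
    ◇s holds at v, so ◇◇s is true at u.
      At v: ◇s requires s at some successor in {u, v}.
        s holds at u, so ◇s is true at v.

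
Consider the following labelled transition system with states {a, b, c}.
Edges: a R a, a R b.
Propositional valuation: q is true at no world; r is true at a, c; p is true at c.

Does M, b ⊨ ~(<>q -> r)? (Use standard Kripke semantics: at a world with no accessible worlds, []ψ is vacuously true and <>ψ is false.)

At b: <>q -> r is true, so ~(<>q -> r) is false.
  At b: <>q is false, r is false, so <>q -> r is true.
    At b: no accessible worlds, so <>q is false.

No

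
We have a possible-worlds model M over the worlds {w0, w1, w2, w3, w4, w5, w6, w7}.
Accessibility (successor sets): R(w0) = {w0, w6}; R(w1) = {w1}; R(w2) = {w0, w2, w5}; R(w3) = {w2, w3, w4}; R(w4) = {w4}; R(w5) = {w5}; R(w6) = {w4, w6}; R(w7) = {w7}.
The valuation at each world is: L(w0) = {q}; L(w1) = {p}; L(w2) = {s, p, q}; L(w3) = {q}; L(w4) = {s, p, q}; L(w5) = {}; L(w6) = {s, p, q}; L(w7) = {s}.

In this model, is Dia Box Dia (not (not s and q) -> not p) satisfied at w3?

Yes

Recall that Box ψ holds at a world iff ψ holds at every accessible world, and Dia ψ holds iff ψ holds at some accessible world.
At w3: Dia Box Dia (not (not s and q) -> not p) requires Box Dia (not (not s and q) -> not p) at some successor in {w2, w3, w4}.
  Box Dia (not (not s and q) -> not p) holds at w2, so Dia Box Dia (not (not s and q) -> not p) is true at w3.
    At w2: Box Dia (not (not s and q) -> not p) requires Dia (not (not s and q) -> not p) at every successor {w0, w2, w5}.
      At w0: Dia (not (not s and q) -> not p) is true.
      At w2: Dia (not (not s and q) -> not p) is true.
      At w5: Dia (not (not s and q) -> not p) is true.
    So Box Dia (not (not s and q) -> not p) is true at w2.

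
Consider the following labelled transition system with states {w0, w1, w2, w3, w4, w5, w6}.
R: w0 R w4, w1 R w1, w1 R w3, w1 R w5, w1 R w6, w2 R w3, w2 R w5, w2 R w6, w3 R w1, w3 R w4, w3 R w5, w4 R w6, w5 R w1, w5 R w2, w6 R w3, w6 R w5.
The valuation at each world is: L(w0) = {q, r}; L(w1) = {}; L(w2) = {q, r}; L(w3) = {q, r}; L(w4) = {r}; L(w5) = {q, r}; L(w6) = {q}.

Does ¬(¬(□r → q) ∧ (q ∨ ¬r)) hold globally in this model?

Recall that □ψ holds at a world iff ψ holds at every accessible world, and ◇ψ holds iff ψ holds at some accessible world.
Let φ = ¬(¬(□r → q) ∧ (q ∨ ¬r)). Evaluate φ at each world:
  w0 (successors {w4}): φ is true.
  w1 (successors {w1, w3, w5, w6}): φ is true.
  w2 (successors {w3, w5, w6}): φ is true.
  w3 (successors {w1, w4, w5}): φ is true.
  w4 (successors {w6}): φ is true.
  w5 (successors {w1, w2}): φ is true.
  w6 (successors {w3, w5}): φ is true.
For instance, at w5:
  At w5: ¬(□r → q) ∧ (q ∨ ¬r) is false, so ¬(¬(□r → q) ∧ (q ∨ ¬r)) is true.
    At w5: ¬(□r → q) is false, q ∨ ¬r is true, so ¬(□r → q) ∧ (q ∨ ¬r) is false.
      At w5: □r → q is true, so ¬(□r → q) is false.

Yes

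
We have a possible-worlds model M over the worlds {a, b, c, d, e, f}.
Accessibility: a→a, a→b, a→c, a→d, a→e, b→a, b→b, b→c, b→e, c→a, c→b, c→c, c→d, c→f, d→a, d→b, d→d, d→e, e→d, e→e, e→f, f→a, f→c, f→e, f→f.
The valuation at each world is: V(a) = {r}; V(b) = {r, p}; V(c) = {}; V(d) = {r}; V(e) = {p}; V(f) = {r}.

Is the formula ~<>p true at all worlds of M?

No

Recall that <>ψ holds at a world iff ψ holds at some accessible world.
Let φ = ~<>p. Evaluate φ at each world:
  a (successors {a, b, c, d, e}): φ is false.
  b (successors {a, b, c, e}): φ is false.
  c (successors {a, b, c, d, f}): φ is false.
  d (successors {a, b, d, e}): φ is false.
  e (successors {d, e, f}): φ is false.
  f (successors {a, c, e, f}): φ is false.
Detail at a (counterexample):
  At a: <>p is true, so ~<>p is false.
    At a: <>p requires p at some successor in {a, b, c, d, e}.
      p holds at b, so <>p is true at a.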